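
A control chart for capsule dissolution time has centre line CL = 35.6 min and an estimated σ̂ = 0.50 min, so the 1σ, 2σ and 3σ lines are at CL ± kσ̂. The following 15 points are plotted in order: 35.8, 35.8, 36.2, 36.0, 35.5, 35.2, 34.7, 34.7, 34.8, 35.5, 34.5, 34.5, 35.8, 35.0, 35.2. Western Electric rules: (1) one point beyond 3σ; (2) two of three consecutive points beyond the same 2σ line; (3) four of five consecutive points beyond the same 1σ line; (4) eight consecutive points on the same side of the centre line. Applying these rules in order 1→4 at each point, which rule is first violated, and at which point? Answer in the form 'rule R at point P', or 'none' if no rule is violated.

rule 3 at point 11

Zone of each point (C = within 1σ̂, B = 1σ̂–2σ̂, A = 2σ̂–3σ̂, * = beyond 3σ̂; sign = side of CL): 1:+C, 2:+C, 3:+B, 4:+C, 5:-C, 6:-C, 7:-B, 8:-B, 9:-B, 10:-C, 11:-A, 12:-A, 13:+C, 14:-B, 15:-C
Rule 3 (four of five consecutive points beyond the same 1σ limit) is satisfied at point 11.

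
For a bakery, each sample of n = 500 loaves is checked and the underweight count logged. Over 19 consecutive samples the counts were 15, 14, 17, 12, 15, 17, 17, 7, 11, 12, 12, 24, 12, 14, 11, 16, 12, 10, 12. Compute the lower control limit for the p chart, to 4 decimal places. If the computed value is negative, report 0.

p̄ = Σdᵢ / (k·n) = 260 / (19 × 500) = 0.02737
LCL = p̄ − 3·√(p̄(1−p̄)/n) = 0.02737 − 3 × 0.00730 = 0.00548

0.0055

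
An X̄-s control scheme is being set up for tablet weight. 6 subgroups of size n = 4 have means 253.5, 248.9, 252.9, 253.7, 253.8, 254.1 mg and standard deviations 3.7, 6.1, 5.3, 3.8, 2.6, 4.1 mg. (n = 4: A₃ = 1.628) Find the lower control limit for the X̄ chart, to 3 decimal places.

245.871

X̄̄ = (253.5 + 248.9 + 252.9 + 253.7 + 253.8 + 254.1) / 6 = 252.8167
s̄ = (3.7 + 6.1 + 5.3 + 3.8 + 2.6 + 4.1) / 6 = 4.2667
LCL = X̄̄ − A₃·s̄ = 252.8167 − 1.628 × 4.2667 = 245.8705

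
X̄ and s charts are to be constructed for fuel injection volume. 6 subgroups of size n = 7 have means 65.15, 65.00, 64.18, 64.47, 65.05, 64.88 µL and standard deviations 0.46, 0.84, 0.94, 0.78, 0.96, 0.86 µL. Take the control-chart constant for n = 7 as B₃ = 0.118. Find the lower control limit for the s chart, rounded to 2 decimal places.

s̄ = (0.46 + 0.84 + 0.94 + 0.78 + 0.96 + 0.86) / 6 = 0.8067
LCL_s = B₃·s̄ = 0.118 × 0.8067 = 0.0952

0.10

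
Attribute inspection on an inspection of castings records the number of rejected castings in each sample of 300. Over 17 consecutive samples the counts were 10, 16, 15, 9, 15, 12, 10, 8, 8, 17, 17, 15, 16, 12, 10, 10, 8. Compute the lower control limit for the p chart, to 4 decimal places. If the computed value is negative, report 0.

0.0065

p̄ = Σdᵢ / (k·n) = 208 / (17 × 300) = 0.04078
LCL = p̄ − 3·√(p̄(1−p̄)/n) = 0.04078 − 3 × 0.01142 = 0.00653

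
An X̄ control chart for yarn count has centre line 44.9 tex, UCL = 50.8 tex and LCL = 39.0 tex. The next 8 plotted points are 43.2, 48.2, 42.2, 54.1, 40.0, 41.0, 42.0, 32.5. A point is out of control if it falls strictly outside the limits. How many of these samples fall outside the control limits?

2

Compare each point to [39.0, 50.8]: sample 4 = 54.1 > UCL; sample 8 = 32.5 < LCL.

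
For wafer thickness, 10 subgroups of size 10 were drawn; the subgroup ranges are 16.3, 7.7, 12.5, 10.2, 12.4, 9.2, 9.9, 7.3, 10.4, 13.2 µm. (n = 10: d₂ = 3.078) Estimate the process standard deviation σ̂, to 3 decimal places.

R̄ = (16.3 + 7.7 + 12.5 + 10.2 + 12.4 + 9.2 + 9.9 + 7.3 + 10.4 + 13.2) / 10 = 10.9100
σ̂ = R̄ / d₂ = 10.9100 / 3.078 = 3.5445

3.545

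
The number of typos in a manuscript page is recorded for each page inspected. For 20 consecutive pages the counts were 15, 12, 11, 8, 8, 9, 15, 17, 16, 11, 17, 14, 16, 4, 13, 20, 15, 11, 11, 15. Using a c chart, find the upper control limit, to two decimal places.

23.67

c̄ = (15 + 12 + 11 + 8 + 8 + 9 + 15 + 17 + 16 + 11 + 17 + 14 + 16 + 4 + 13 + 20 + 15 + 11 + 11 + 15) / 20 = 258 / 20 = 12.9000
UCL = c̄ + 3√c̄ = 12.9000 + 3 × √12.9000 = 12.9000 + 3 × 3.5917 = 23.6750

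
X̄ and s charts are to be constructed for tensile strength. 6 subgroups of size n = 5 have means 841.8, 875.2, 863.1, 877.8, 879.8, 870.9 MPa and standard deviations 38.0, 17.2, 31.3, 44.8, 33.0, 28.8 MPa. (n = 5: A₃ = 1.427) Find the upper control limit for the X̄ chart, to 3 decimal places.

X̄̄ = (841.8 + 875.2 + 863.1 + 877.8 + 879.8 + 870.9) / 6 = 868.1000
s̄ = (38.0 + 17.2 + 31.3 + 44.8 + 33.0 + 28.8) / 6 = 32.1833
UCL = X̄̄ + A₃·s̄ = 868.1000 + 1.427 × 32.1833 = 914.0256

914.026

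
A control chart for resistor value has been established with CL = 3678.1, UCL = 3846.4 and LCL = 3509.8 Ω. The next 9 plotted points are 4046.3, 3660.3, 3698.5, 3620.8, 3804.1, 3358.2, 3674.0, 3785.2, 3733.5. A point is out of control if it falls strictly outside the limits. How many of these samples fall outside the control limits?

2

Compare each point to [3509.8, 3846.4]: sample 1 = 4046.3 > UCL; sample 6 = 3358.2 < LCL.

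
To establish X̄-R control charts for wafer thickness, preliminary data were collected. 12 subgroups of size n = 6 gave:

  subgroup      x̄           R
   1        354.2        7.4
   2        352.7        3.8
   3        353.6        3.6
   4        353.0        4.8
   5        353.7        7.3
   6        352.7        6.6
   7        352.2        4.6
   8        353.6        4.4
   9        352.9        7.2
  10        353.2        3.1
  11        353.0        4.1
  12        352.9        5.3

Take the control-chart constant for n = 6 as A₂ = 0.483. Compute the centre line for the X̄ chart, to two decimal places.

X̄̄ = (354.2 + 352.7 + 353.6 + 353.0 + 353.7 + 352.7 + 352.2 + 353.6 + 352.9 + 353.2 + 353.0 + 352.9) / 12 = 4237.7000 / 12 = 353.1417
CL = X̄̄ = 353.1417

353.14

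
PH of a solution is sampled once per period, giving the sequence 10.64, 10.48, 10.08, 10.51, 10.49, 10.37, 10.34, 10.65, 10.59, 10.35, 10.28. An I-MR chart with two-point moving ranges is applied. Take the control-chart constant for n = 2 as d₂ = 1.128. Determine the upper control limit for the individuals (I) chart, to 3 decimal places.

10.924

X̄ = (10.64 + 10.48 + 10.08 + 10.51 + 10.49 + 10.37 + 10.34 + 10.65 + 10.59 + 10.35 + 10.28) / 11 = 10.4345
Moving ranges: 0.16, 0.40, 0.43, 0.02, 0.12, 0.03, 0.31, 0.06, 0.24, 0.07; M̄R̄ = 1.8400 / 10 = 0.1840
UCL = X̄ + 3·M̄R̄/d₂ = 10.4345 + 3 × 0.1840 / 1.128 = 10.9239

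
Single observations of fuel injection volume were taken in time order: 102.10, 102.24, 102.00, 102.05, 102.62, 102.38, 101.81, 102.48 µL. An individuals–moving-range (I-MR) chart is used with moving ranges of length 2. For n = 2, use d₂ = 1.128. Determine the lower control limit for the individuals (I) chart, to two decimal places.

101.27

X̄ = (102.10 + 102.24 + 102.00 + 102.05 + 102.62 + 102.38 + 101.81 + 102.48) / 8 = 102.2100
Moving ranges: 0.14, 0.24, 0.05, 0.57, 0.24, 0.57, 0.67; M̄R̄ = 2.4800 / 7 = 0.3543
LCL = X̄ − 3·M̄R̄/d₂ = 102.2100 − 3 × 0.3543 / 1.128 = 101.2678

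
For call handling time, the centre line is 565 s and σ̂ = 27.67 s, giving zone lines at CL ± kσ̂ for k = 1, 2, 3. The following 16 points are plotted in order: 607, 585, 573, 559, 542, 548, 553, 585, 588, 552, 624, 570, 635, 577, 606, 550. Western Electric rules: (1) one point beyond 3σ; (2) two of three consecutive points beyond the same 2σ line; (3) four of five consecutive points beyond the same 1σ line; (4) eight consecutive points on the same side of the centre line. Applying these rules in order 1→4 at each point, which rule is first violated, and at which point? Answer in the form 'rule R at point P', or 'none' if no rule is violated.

Zone of each point (C = within 1σ̂, B = 1σ̂–2σ̂, A = 2σ̂–3σ̂, * = beyond 3σ̂; sign = side of CL): 1:+B, 2:+C, 3:+C, 4:-C, 5:-C, 6:-C, 7:-C, 8:+C, 9:+C, 10:-C, 11:+A, 12:+C, 13:+A, 14:+C, 15:+B, 16:-C
Rule 2 (two of three consecutive points beyond the same 2σ limit) is satisfied at point 13.

rule 2 at point 13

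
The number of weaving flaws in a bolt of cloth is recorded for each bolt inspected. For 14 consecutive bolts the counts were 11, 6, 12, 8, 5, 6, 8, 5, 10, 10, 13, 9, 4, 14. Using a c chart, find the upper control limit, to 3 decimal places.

17.462

c̄ = (11 + 6 + 12 + 8 + 5 + 6 + 8 + 5 + 10 + 10 + 13 + 9 + 4 + 14) / 14 = 121 / 14 = 8.6429
UCL = c̄ + 3√c̄ = 8.6429 + 3 × √8.6429 = 8.6429 + 3 × 2.9399 = 17.4625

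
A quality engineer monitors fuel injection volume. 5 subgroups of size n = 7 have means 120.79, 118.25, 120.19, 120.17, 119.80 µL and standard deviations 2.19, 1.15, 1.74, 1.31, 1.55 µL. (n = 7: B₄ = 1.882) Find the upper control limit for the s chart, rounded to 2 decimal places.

s̄ = (2.19 + 1.15 + 1.74 + 1.31 + 1.55) / 5 = 1.5880
UCL_s = B₄·s̄ = 1.882 × 1.5880 = 2.9886

2.99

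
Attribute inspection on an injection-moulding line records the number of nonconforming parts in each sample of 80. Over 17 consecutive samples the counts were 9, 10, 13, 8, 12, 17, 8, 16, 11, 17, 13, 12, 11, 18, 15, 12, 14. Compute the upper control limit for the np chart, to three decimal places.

22.514

p̄ = Σdᵢ / (k·n) = 216 / (17 × 80) = 0.15882
UCL = np̄ + 3·√(np̄(1−p̄)) = 12.7059 + 3 × √(12.7059×0.84118) = 12.7059 + 3 × 3.2692 = 22.5136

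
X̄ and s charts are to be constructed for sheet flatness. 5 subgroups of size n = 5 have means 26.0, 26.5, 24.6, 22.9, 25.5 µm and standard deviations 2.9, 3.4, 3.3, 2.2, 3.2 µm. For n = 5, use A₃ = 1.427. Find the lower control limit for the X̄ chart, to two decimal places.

X̄̄ = (26.0 + 26.5 + 24.6 + 22.9 + 25.5) / 5 = 25.1000
s̄ = (2.9 + 3.4 + 3.3 + 2.2 + 3.2) / 5 = 3.0000
LCL = X̄̄ − A₃·s̄ = 25.1000 − 1.427 × 3.0000 = 20.8190

20.82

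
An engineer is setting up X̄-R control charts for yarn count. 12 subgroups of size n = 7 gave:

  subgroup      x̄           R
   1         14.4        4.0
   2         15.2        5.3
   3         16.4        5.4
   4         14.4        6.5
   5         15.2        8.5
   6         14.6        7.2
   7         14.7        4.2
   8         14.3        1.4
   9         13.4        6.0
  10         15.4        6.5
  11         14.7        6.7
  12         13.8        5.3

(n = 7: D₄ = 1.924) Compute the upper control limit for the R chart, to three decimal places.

10.742

R̄ = (4.0 + 5.3 + 5.4 + 6.5 + 8.5 + 7.2 + 4.2 + 1.4 + 6.0 + 6.5 + 6.7 + 5.3) / 12 = 67.0000 / 12 = 5.5833
UCL_R = D₄·R̄ = 1.924 × 5.5833 = 10.7423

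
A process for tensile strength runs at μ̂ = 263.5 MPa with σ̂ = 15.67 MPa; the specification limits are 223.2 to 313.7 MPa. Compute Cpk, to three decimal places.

0.857

Cpu = (USL − μ̂) / (3σ̂) = (313.7 − 263.5) / (3 × 15.67) = 1.0679; Cpl = (μ̂ − LSL) / (3σ̂) = (263.5 − 223.2) / (3 × 15.67) = 0.8573; Cpk = min(Cpu, Cpl) = 0.8573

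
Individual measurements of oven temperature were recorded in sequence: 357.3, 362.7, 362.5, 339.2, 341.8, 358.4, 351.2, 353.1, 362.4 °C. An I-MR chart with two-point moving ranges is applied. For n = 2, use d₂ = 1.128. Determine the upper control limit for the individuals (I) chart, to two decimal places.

X̄ = (357.3 + 362.7 + 362.5 + 339.2 + 341.8 + 358.4 + 351.2 + 353.1 + 362.4) / 9 = 354.2889
Moving ranges: 5.4, 0.2, 23.3, 2.6, 16.6, 7.2, 1.9, 9.3; M̄R̄ = 66.5000 / 8 = 8.3125
UCL = X̄ + 3·M̄R̄/d₂ = 354.2889 + 3 × 8.3125 / 1.128 = 376.3966

376.40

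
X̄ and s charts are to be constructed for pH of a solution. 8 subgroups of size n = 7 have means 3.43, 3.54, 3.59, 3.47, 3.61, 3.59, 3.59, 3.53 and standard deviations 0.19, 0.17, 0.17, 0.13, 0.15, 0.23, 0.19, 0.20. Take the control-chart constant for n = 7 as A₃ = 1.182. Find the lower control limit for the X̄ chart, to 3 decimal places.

3.332

X̄̄ = (3.43 + 3.54 + 3.59 + 3.47 + 3.61 + 3.59 + 3.59 + 3.53) / 8 = 3.5438
s̄ = (0.19 + 0.17 + 0.17 + 0.13 + 0.15 + 0.23 + 0.19 + 0.20) / 8 = 0.1788
LCL = X̄̄ − A₃·s̄ = 3.5438 − 1.182 × 0.1788 = 3.3325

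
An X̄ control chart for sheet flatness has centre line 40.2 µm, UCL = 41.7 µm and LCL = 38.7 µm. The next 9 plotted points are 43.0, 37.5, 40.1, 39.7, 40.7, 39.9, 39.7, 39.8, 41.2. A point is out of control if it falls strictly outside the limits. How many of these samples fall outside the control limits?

2

Compare each point to [38.7, 41.7]: sample 1 = 43.0 > UCL; sample 2 = 37.5 < LCL.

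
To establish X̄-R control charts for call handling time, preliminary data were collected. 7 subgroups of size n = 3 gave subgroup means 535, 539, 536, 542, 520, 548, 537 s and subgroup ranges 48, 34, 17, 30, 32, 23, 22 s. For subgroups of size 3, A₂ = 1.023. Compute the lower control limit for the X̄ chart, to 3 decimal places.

X̄̄ = (535 + 539 + 536 + 542 + 520 + 548 + 537) / 7 = 3757.0000 / 7 = 536.7143
R̄ = (48 + 34 + 17 + 30 + 32 + 23 + 22) / 7 = 206.0000 / 7 = 29.4286
LCL = X̄̄ − A₂·R̄ = 536.7143 − 1.023 × 29.4286 = 506.6089

506.609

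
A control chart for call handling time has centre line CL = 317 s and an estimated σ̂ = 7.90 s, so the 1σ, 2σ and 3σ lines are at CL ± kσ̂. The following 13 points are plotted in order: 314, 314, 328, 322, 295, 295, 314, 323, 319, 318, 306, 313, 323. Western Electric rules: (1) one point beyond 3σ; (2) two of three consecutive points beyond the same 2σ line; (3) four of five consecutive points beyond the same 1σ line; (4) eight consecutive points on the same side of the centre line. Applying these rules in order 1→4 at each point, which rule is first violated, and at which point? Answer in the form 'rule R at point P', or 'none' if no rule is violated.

Zone of each point (C = within 1σ̂, B = 1σ̂–2σ̂, A = 2σ̂–3σ̂, * = beyond 3σ̂; sign = side of CL): 1:-C, 2:-C, 3:+B, 4:+C, 5:-A, 6:-A, 7:-C, 8:+C, 9:+C, 10:+C, 11:-B, 12:-C, 13:+C
Rule 2 (two of three consecutive points beyond the same 2σ limit) is satisfied at point 6.

rule 2 at point 6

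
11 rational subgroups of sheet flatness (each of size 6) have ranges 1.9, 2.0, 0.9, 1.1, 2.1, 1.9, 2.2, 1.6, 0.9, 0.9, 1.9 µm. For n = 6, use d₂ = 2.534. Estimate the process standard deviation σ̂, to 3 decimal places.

R̄ = (1.9 + 2.0 + 0.9 + 1.1 + 2.1 + 1.9 + 2.2 + 1.6 + 0.9 + 0.9 + 1.9) / 11 = 1.5818
σ̂ = R̄ / d₂ = 1.5818 / 2.534 = 0.6242

0.624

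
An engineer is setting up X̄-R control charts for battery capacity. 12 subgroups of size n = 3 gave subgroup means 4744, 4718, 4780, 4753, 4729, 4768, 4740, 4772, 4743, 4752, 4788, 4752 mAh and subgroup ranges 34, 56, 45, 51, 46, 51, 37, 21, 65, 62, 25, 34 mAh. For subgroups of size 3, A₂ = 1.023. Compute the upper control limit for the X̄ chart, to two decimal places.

X̄̄ = (4744 + 4718 + 4780 + 4753 + 4729 + 4768 + 4740 + 4772 + 4743 + 4752 + 4788 + 4752) / 12 = 57039.0000 / 12 = 4753.2500
R̄ = (34 + 56 + 45 + 51 + 46 + 51 + 37 + 21 + 65 + 62 + 25 + 34) / 12 = 527.0000 / 12 = 43.9167
UCL = X̄̄ + A₂·R̄ = 4753.2500 + 1.023 × 43.9167 = 4798.1767

4798.18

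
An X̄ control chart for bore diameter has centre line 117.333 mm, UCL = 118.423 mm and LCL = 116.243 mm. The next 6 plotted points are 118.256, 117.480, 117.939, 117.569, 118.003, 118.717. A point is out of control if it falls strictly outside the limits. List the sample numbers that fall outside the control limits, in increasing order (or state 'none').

Compare each point to [116.243, 118.423]: sample 6 = 118.717 > UCL.

6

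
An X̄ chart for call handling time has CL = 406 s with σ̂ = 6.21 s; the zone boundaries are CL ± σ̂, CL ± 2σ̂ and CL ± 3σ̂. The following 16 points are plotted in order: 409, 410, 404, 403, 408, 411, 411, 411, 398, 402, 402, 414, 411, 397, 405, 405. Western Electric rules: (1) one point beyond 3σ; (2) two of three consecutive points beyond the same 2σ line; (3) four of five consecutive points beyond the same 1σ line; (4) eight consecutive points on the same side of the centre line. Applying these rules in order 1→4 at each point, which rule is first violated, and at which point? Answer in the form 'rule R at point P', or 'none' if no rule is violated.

none

Zone of each point (C = within 1σ̂, B = 1σ̂–2σ̂, A = 2σ̂–3σ̂, * = beyond 3σ̂; sign = side of CL): 1:+C, 2:+C, 3:-C, 4:-C, 5:+C, 6:+C, 7:+C, 8:+C, 9:-B, 10:-C, 11:-C, 12:+B, 13:+C, 14:-B, 15:-C, 16:-C
No rule fires across all 16 points.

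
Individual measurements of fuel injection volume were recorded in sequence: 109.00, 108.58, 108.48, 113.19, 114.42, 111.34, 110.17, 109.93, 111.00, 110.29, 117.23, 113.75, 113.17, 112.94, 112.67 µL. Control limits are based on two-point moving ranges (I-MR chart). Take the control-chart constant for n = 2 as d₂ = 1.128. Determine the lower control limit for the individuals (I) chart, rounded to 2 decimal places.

107.14

X̄ = (109.00 + 108.58 + 108.48 + 113.19 + 114.42 + 111.34 + 110.17 + 109.93 + 111.00 + 110.29 + 117.23 + 113.75 + 113.17 + 112.94 + 112.67) / 15 = 111.7440
Moving ranges: 0.42, 0.10, 4.71, 1.23, 3.08, 1.17, 0.24, 1.07, 0.71, 6.94, 3.48, 0.58, 0.23, 0.27; M̄R̄ = 24.2300 / 14 = 1.7307
LCL = X̄ − 3·M̄R̄/d₂ = 111.7440 − 3 × 1.7307 / 1.128 = 107.1410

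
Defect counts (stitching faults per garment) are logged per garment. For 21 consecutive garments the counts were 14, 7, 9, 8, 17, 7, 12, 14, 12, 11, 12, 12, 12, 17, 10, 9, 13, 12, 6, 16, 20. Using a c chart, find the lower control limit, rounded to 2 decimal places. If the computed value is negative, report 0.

c̄ = (14 + 7 + 9 + 8 + 17 + 7 + 12 + 14 + 12 + 11 + 12 + 12 + 12 + 17 + 10 + 9 + 13 + 12 + 6 + 16 + 20) / 21 = 250 / 21 = 11.9048
LCL = c̄ − 3√c̄ = 11.9048 − 3 × 3.4503 = 1.5538

1.55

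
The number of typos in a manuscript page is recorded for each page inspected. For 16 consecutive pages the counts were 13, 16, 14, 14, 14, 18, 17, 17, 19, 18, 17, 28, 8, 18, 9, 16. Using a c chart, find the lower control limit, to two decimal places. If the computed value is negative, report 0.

4.00

c̄ = (13 + 16 + 14 + 14 + 14 + 18 + 17 + 17 + 19 + 18 + 17 + 28 + 8 + 18 + 9 + 16) / 16 = 256 / 16 = 16.0000
LCL = c̄ − 3√c̄ = 16.0000 − 3 × 4.0000 = 4.0000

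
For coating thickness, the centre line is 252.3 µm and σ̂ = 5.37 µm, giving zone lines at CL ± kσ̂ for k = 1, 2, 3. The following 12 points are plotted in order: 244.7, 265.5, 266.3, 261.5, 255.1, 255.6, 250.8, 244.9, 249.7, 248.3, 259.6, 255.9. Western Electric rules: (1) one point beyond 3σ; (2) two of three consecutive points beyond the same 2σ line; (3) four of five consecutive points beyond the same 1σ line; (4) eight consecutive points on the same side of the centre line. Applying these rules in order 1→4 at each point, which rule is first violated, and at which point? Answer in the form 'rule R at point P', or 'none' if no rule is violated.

Zone of each point (C = within 1σ̂, B = 1σ̂–2σ̂, A = 2σ̂–3σ̂, * = beyond 3σ̂; sign = side of CL): 1:-B, 2:+A, 3:+A, 4:+B, 5:+C, 6:+C, 7:-C, 8:-B, 9:-C, 10:-C, 11:+B, 12:+C
Rule 2 (two of three consecutive points beyond the same 2σ limit) is satisfied at point 3.

rule 2 at point 3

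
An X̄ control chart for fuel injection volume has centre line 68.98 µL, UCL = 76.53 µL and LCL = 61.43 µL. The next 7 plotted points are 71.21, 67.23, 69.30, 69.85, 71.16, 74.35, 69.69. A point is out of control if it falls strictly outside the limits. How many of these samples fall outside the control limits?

All 7 points lie within [61.43, 76.53].

0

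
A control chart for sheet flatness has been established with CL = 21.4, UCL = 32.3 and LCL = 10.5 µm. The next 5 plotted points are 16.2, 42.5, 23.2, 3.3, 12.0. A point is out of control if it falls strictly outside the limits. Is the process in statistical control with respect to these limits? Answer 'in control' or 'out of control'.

out of control

Compare each point to [10.5, 32.3]: sample 2 = 42.5 > UCL; sample 4 = 3.3 < LCL.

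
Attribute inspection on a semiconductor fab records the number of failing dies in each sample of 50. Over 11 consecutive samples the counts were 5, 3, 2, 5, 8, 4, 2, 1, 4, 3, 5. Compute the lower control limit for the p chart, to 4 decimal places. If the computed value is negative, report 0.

0.0000

p̄ = Σdᵢ / (k·n) = 42 / (11 × 50) = 0.07636
LCL = p̄ − 3·√(p̄(1−p̄)/n) = 0.07636 − 3 × 0.03756 = -0.03631 → 0 (negative, so LCL = 0)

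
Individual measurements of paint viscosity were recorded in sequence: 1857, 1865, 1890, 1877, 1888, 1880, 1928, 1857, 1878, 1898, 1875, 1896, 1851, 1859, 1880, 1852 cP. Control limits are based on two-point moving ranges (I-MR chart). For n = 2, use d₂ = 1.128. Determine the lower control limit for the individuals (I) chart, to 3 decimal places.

X̄ = (1857 + 1865 + 1890 + 1877 + 1888 + 1880 + 1928 + 1857 + 1878 + 1898 + 1875 + 1896 + 1851 + 1859 + 1880 + 1852) / 16 = 1876.9375
Moving ranges: 8, 25, 13, 11, 8, 48, 71, 21, 20, 23, 21, 45, 8, 21, 28; M̄R̄ = 371.0000 / 15 = 24.7333
LCL = X̄ − 3·M̄R̄/d₂ = 1876.9375 − 3 × 24.7333 / 1.128 = 1811.1574

1811.157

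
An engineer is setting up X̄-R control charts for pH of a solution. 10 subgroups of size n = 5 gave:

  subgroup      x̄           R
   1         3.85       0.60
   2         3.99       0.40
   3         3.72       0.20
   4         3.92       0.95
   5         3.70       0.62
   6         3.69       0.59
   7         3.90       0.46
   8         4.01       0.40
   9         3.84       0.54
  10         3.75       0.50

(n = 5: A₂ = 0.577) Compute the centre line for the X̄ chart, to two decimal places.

X̄̄ = (3.85 + 3.99 + 3.72 + 3.92 + 3.70 + 3.69 + 3.90 + 4.01 + 3.84 + 3.75) / 10 = 38.3700 / 10 = 3.8370
CL = X̄̄ = 3.8370

3.84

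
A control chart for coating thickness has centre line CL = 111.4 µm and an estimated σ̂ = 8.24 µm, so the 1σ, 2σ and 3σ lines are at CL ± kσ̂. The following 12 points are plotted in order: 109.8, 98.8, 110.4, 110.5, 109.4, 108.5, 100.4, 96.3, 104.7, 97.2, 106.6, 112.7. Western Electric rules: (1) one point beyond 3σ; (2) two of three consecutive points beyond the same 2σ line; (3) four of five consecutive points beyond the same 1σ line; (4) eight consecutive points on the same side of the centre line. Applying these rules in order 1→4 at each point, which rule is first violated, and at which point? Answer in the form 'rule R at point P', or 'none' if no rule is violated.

rule 4 at point 8

Zone of each point (C = within 1σ̂, B = 1σ̂–2σ̂, A = 2σ̂–3σ̂, * = beyond 3σ̂; sign = side of CL): 1:-C, 2:-B, 3:-C, 4:-C, 5:-C, 6:-C, 7:-B, 8:-B, 9:-C, 10:-B, 11:-C, 12:+C
Rule 4 (eight consecutive points on the same side of the centre line) is satisfied at point 8.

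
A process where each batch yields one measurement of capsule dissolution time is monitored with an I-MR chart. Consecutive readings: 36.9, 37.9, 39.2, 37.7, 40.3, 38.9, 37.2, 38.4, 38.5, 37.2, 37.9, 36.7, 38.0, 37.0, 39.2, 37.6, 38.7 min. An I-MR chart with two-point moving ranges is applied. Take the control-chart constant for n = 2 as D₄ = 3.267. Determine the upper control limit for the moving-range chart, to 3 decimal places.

Moving ranges: 1.0, 1.3, 1.5, 2.6, 1.4, 1.7, 1.2, 0.1, 1.3, 0.7, 1.2, 1.3, 1.0, 2.2, 1.6, 1.1; M̄R̄ = 21.2000 / 16 = 1.3250
UCL_MR = D₄·M̄R̄ = 3.267 × 1.3250 = 4.3288

4.329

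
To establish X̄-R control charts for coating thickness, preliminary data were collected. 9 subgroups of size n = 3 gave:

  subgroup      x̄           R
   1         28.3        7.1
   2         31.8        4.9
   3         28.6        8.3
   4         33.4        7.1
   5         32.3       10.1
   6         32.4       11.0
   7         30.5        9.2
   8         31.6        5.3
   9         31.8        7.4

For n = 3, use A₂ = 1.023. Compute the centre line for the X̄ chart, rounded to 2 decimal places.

31.19

X̄̄ = (28.3 + 31.8 + 28.6 + 33.4 + 32.3 + 32.4 + 30.5 + 31.6 + 31.8) / 9 = 280.7000 / 9 = 31.1889
CL = X̄̄ = 31.1889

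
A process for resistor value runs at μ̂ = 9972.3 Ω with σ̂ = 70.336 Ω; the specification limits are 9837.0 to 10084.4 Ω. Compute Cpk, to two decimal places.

Cpu = (USL − μ̂) / (3σ̂) = (10084.4 − 9972.3) / (3 × 70.336) = 0.5313; Cpl = (μ̂ − LSL) / (3σ̂) = (9972.3 − 9837.0) / (3 × 70.336) = 0.6412; Cpk = min(Cpu, Cpl) = 0.5313

0.53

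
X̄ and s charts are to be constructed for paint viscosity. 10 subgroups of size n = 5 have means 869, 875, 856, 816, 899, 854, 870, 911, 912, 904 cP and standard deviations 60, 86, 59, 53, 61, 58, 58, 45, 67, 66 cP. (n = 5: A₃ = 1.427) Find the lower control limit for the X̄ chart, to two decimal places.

X̄̄ = (869 + 875 + 856 + 816 + 899 + 854 + 870 + 911 + 912 + 904) / 10 = 876.6000
s̄ = (60 + 86 + 59 + 53 + 61 + 58 + 58 + 45 + 67 + 66) / 10 = 61.3000
LCL = X̄̄ − A₃·s̄ = 876.6000 − 1.427 × 61.3000 = 789.1249

789.12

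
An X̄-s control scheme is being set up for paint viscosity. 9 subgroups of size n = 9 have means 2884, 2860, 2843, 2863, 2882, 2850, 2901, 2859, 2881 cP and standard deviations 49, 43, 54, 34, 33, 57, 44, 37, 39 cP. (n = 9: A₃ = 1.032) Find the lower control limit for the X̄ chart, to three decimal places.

2824.502

X̄̄ = (2884 + 2860 + 2843 + 2863 + 2882 + 2850 + 2901 + 2859 + 2881) / 9 = 2869.2222
s̄ = (49 + 43 + 54 + 34 + 33 + 57 + 44 + 37 + 39) / 9 = 43.3333
LCL = X̄̄ − A₃·s̄ = 2869.2222 − 1.032 × 43.3333 = 2824.5022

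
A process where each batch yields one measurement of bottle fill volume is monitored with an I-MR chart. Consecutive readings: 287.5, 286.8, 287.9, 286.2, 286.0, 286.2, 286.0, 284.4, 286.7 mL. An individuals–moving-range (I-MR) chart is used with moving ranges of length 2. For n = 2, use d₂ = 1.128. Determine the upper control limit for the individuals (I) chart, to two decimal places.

289.07

X̄ = (287.5 + 286.8 + 287.9 + 286.2 + 286.0 + 286.2 + 286.0 + 284.4 + 286.7) / 9 = 286.4111
Moving ranges: 0.7, 1.1, 1.7, 0.2, 0.2, 0.2, 1.6, 2.3; M̄R̄ = 8.0000 / 8 = 1.0000
UCL = X̄ + 3·M̄R̄/d₂ = 286.4111 + 3 × 1.0000 / 1.128 = 289.0707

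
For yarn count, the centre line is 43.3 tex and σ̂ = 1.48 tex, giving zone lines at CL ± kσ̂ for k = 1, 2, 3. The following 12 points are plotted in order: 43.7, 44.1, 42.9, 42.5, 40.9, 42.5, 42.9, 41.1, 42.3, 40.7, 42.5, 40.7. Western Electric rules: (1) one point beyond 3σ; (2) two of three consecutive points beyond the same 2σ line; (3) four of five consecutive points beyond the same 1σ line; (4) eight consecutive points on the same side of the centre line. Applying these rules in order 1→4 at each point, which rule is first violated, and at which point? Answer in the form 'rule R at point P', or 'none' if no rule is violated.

Zone of each point (C = within 1σ̂, B = 1σ̂–2σ̂, A = 2σ̂–3σ̂, * = beyond 3σ̂; sign = side of CL): 1:+C, 2:+C, 3:-C, 4:-C, 5:-B, 6:-C, 7:-C, 8:-B, 9:-C, 10:-B, 11:-C, 12:-B
Rule 4 (eight consecutive points on the same side of the centre line) is satisfied at point 10.

rule 4 at point 10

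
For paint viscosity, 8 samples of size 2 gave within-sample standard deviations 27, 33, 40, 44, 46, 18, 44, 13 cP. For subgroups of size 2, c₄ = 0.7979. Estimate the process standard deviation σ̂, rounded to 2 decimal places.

41.52

s̄ = (27 + 33 + 40 + 44 + 46 + 18 + 44 + 13) / 8 = 33.1250
σ̂ = s̄ / c₄ = 33.1250 / 0.7979 = 41.5152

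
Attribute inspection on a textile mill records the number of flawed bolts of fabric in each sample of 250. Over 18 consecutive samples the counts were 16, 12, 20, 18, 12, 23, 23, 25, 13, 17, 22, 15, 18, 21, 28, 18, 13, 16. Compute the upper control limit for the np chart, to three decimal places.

p̄ = Σdᵢ / (k·n) = 330 / (18 × 250) = 0.07333
UCL = np̄ + 3·√(np̄(1−p̄)) = 18.3333 + 3 × √(18.3333×0.92667) = 18.3333 + 3 × 4.1218 = 30.6986

30.699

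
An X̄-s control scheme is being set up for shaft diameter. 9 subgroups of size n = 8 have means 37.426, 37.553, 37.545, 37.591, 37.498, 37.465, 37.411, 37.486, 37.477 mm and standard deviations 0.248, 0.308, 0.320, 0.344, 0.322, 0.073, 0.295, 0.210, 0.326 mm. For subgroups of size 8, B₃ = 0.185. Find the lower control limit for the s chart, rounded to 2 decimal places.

0.05

s̄ = (0.248 + 0.308 + 0.320 + 0.344 + 0.322 + 0.073 + 0.295 + 0.210 + 0.326) / 9 = 0.2718
LCL_s = B₃·s̄ = 0.185 × 0.2718 = 0.0503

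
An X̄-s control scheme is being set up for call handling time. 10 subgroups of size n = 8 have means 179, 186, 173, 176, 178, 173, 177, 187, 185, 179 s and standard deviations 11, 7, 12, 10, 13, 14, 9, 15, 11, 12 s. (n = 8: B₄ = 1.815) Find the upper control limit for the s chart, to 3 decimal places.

20.691

s̄ = (11 + 7 + 12 + 10 + 13 + 14 + 9 + 15 + 11 + 12) / 10 = 11.4000
UCL_s = B₄·s̄ = 1.815 × 11.4000 = 20.6910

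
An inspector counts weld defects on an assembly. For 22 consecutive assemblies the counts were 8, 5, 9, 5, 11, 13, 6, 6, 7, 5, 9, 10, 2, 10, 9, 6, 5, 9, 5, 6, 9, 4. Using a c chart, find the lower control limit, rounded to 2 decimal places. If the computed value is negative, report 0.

c̄ = (8 + 5 + 9 + 5 + 11 + 13 + 6 + 6 + 7 + 5 + 9 + 10 + 2 + 10 + 9 + 6 + 5 + 9 + 5 + 6 + 9 + 4) / 22 = 159 / 22 = 7.2273
LCL = c̄ − 3√c̄ = 7.2273 − 3 × 2.6884 = -0.8378 → 0 (cannot be negative)

0.00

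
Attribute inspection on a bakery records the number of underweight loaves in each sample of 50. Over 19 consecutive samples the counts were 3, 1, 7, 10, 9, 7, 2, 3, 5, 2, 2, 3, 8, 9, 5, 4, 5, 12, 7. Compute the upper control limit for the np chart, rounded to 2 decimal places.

12.10

p̄ = Σdᵢ / (k·n) = 104 / (19 × 50) = 0.10947
UCL = np̄ + 3·√(np̄(1−p̄)) = 5.4737 + 3 × √(5.4737×0.89053) = 5.4737 + 3 × 2.2078 = 12.0971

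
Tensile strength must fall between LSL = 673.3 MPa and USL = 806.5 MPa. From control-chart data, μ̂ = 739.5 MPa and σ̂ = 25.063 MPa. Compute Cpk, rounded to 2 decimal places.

0.88

Cpu = (USL − μ̂) / (3σ̂) = (806.5 − 739.5) / (3 × 25.063) = 0.8911; Cpl = (μ̂ − LSL) / (3σ̂) = (739.5 − 673.3) / (3 × 25.063) = 0.8804; Cpk = min(Cpu, Cpl) = 0.8804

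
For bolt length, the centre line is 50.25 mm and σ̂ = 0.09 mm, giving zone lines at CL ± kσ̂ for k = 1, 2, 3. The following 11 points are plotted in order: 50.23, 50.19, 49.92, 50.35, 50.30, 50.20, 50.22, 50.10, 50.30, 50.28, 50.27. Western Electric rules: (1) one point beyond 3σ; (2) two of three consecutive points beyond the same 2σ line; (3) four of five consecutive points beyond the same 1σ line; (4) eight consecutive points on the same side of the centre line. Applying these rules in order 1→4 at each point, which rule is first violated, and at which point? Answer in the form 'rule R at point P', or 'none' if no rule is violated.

rule 1 at point 3

Zone of each point (C = within 1σ̂, B = 1σ̂–2σ̂, A = 2σ̂–3σ̂, * = beyond 3σ̂; sign = side of CL): 1:-C, 2:-C, 3:-*, 4:+B, 5:+C, 6:-C, 7:-C, 8:-B, 9:+C, 10:+C, 11:+C
Rule 1 (one point beyond the 3σ limits) is satisfied at point 3.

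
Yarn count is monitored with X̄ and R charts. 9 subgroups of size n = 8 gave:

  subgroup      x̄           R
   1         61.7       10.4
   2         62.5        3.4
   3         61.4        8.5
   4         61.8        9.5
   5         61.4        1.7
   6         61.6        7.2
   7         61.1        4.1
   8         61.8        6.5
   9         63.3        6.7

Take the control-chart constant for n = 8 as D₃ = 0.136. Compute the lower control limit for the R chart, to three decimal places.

R̄ = (10.4 + 3.4 + 8.5 + 9.5 + 1.7 + 7.2 + 4.1 + 6.5 + 6.7) / 9 = 58.0000 / 9 = 6.4444
LCL_R = D₃·R̄ = 0.136 × 6.4444 = 0.8764

0.876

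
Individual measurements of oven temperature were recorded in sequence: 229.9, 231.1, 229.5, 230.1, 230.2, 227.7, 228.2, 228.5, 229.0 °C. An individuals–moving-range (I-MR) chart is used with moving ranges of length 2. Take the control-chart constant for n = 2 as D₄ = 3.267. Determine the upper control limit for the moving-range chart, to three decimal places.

2.981

Moving ranges: 1.2, 1.6, 0.6, 0.1, 2.5, 0.5, 0.3, 0.5; M̄R̄ = 7.3000 / 8 = 0.9125
UCL_MR = D₄·M̄R̄ = 3.267 × 0.9125 = 2.9811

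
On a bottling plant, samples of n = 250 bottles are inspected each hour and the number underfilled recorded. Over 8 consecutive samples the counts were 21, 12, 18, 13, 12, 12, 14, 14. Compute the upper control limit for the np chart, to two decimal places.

p̄ = Σdᵢ / (k·n) = 116 / (8 × 250) = 0.05800
UCL = np̄ + 3·√(np̄(1−p̄)) = 14.5000 + 3 × √(14.5000×0.94200) = 14.5000 + 3 × 3.6958 = 25.5874

25.59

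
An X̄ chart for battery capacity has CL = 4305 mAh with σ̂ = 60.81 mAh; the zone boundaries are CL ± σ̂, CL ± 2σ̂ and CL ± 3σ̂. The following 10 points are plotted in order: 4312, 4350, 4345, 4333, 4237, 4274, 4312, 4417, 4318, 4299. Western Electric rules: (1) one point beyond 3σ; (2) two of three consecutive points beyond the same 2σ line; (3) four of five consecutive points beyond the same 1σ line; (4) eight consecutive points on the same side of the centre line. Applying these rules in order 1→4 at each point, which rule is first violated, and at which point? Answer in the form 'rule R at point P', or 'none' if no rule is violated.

none

Zone of each point (C = within 1σ̂, B = 1σ̂–2σ̂, A = 2σ̂–3σ̂, * = beyond 3σ̂; sign = side of CL): 1:+C, 2:+C, 3:+C, 4:+C, 5:-B, 6:-C, 7:+C, 8:+B, 9:+C, 10:-C
No rule fires across all 10 points.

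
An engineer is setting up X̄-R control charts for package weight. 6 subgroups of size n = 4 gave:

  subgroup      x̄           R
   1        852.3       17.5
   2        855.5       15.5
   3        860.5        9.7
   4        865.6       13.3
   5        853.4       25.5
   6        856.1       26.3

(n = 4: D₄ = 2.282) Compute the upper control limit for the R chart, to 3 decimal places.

R̄ = (17.5 + 15.5 + 9.7 + 13.3 + 25.5 + 26.3) / 6 = 107.8000 / 6 = 17.9667
UCL_R = D₄·R̄ = 2.282 × 17.9667 = 40.9999

41.000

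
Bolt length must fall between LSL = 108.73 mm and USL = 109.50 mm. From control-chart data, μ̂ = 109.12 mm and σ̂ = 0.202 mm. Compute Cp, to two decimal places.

Cp = (USL − LSL) / (6σ̂) = (109.50 − 108.73) / (6 × 0.202) = 0.7700 / 1.2120 = 0.6353

0.64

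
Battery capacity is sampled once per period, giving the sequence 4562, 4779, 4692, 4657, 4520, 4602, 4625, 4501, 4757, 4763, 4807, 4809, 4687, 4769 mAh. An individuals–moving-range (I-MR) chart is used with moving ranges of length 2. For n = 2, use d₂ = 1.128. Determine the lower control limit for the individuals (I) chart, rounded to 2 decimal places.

X̄ = (4562 + 4779 + 4692 + 4657 + 4520 + 4602 + 4625 + 4501 + 4757 + 4763 + 4807 + 4809 + 4687 + 4769) / 14 = 4680.7143
Moving ranges: 217, 87, 35, 137, 82, 23, 124, 256, 6, 44, 2, 122, 82; M̄R̄ = 1217.0000 / 13 = 93.6154
LCL = X̄ − 3·M̄R̄/d₂ = 4680.7143 − 3 × 93.6154 / 1.128 = 4431.7372

4431.74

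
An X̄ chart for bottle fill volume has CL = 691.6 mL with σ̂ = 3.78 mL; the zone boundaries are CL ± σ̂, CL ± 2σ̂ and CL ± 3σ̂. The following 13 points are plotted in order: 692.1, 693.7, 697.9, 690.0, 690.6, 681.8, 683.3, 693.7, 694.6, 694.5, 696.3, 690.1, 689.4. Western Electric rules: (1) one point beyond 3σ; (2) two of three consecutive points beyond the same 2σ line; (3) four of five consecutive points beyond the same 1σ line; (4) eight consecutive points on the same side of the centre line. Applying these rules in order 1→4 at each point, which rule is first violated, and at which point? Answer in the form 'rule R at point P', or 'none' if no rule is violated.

rule 2 at point 7

Zone of each point (C = within 1σ̂, B = 1σ̂–2σ̂, A = 2σ̂–3σ̂, * = beyond 3σ̂; sign = side of CL): 1:+C, 2:+C, 3:+B, 4:-C, 5:-C, 6:-A, 7:-A, 8:+C, 9:+C, 10:+C, 11:+B, 12:-C, 13:-C
Rule 2 (two of three consecutive points beyond the same 2σ limit) is satisfied at point 7.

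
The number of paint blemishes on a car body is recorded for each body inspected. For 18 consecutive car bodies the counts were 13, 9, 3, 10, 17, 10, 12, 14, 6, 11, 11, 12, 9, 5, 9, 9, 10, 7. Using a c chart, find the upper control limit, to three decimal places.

c̄ = (13 + 9 + 3 + 10 + 17 + 10 + 12 + 14 + 6 + 11 + 11 + 12 + 9 + 5 + 9 + 9 + 10 + 7) / 18 = 177 / 18 = 9.8333
UCL = c̄ + 3√c̄ = 9.8333 + 3 × √9.8333 = 9.8333 + 3 × 3.1358 = 19.2408

19.241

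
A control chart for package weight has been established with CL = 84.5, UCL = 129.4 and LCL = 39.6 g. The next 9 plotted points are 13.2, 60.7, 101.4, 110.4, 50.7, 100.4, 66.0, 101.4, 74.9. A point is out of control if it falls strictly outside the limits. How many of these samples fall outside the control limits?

Compare each point to [39.6, 129.4]: sample 1 = 13.2 < LCL.

1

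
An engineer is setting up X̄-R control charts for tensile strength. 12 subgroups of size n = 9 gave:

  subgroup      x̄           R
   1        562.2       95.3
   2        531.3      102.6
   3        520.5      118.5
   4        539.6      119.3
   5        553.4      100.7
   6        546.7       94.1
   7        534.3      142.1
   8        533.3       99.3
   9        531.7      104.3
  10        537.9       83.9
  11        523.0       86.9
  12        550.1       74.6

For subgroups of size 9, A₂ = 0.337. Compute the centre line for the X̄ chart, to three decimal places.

X̄̄ = (562.2 + 531.3 + 520.5 + 539.6 + 553.4 + 546.7 + 534.3 + 533.3 + 531.7 + 537.9 + 523.0 + 550.1) / 12 = 6464.0000 / 12 = 538.6667
CL = X̄̄ = 538.6667

538.667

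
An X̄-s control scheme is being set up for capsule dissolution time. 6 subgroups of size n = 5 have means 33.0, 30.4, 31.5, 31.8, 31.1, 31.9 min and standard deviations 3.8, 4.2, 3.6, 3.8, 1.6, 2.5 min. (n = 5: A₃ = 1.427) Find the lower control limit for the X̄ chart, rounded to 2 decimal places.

26.98

X̄̄ = (33.0 + 30.4 + 31.5 + 31.8 + 31.1 + 31.9) / 6 = 31.6167
s̄ = (3.8 + 4.2 + 3.6 + 3.8 + 1.6 + 2.5) / 6 = 3.2500
LCL = X̄̄ − A₃·s̄ = 31.6167 − 1.427 × 3.2500 = 26.9789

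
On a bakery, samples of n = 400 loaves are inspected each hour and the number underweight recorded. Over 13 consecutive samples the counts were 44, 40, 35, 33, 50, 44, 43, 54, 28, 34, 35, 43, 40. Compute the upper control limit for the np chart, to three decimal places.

p̄ = Σdᵢ / (k·n) = 523 / (13 × 400) = 0.10058
UCL = np̄ + 3·√(np̄(1−p̄)) = 40.2308 + 3 × √(40.2308×0.89942) = 40.2308 + 3 × 6.0154 = 58.2768

58.277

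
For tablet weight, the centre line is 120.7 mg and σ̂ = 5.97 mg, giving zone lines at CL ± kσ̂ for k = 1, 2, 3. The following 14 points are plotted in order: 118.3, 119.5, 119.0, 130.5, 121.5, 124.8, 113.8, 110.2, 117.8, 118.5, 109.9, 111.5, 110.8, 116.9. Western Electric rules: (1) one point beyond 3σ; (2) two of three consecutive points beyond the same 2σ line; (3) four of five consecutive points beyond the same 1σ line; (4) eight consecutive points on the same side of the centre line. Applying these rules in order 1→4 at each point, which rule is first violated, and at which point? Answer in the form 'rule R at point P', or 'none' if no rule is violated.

rule 4 at point 14

Zone of each point (C = within 1σ̂, B = 1σ̂–2σ̂, A = 2σ̂–3σ̂, * = beyond 3σ̂; sign = side of CL): 1:-C, 2:-C, 3:-C, 4:+B, 5:+C, 6:+C, 7:-B, 8:-B, 9:-C, 10:-C, 11:-B, 12:-B, 13:-B, 14:-C
Rule 4 (eight consecutive points on the same side of the centre line) is satisfied at point 14.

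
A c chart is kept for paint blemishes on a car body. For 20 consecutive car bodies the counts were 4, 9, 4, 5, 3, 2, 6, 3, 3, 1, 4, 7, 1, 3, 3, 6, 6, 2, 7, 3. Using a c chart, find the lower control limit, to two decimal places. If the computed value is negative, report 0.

c̄ = (4 + 9 + 4 + 5 + 3 + 2 + 6 + 3 + 3 + 1 + 4 + 7 + 1 + 3 + 3 + 6 + 6 + 2 + 7 + 3) / 20 = 82 / 20 = 4.1000
LCL = c̄ − 3√c̄ = 4.1000 − 3 × 2.0248 = -1.9745 → 0 (cannot be negative)

0.00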